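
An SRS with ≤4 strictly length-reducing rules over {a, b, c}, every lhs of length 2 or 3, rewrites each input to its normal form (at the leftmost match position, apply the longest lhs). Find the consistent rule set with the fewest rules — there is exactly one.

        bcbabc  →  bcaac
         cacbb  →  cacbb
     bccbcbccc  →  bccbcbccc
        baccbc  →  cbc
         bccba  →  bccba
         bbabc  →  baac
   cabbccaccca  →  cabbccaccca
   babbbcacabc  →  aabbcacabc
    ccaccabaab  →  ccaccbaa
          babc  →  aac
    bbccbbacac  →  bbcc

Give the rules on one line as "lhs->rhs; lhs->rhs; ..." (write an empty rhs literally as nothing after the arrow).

aba->bb; bab->aa; bac->

  | bcbabc => bcaac
  | cacbb
  | bccbcbccc
  | baccbc => cbc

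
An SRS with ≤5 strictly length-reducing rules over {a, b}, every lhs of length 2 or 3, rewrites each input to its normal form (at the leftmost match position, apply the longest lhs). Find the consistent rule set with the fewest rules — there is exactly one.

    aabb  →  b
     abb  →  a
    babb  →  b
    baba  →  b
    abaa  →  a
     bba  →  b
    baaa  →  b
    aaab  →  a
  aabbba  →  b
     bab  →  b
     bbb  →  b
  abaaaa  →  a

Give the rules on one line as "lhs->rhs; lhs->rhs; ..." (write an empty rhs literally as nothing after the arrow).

aa->; ab->a; ba->b; bb->b

  | aabb => bb => b
  | abb => ab => a
  | babb => bbb => bb => b
  | baba => bba => ba => b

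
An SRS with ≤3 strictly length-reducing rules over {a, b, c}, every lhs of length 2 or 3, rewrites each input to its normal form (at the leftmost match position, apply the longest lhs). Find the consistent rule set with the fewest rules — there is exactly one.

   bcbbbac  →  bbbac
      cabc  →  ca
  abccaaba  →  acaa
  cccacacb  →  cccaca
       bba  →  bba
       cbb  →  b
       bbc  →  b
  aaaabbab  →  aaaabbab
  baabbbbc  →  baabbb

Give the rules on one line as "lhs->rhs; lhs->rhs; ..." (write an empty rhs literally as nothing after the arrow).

  | bcbbbac => bbbac
  | cabc => ca
  | abccaaba => acaaba => acaa
  | cccacacb => cccaca

aba->a; bc->; cb->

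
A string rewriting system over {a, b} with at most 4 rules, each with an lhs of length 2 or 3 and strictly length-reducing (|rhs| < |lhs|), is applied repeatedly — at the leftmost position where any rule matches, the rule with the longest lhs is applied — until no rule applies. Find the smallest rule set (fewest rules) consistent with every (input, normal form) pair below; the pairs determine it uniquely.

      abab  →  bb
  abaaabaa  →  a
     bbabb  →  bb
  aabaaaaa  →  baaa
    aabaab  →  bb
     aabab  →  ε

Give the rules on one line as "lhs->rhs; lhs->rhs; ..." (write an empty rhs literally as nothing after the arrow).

aba->b; abb->; bab->

  | abab => bb
  | abaaabaa => baabaa => baba => a
  | bbabb => bb
  | aabaaaaa => abaaaa => baaa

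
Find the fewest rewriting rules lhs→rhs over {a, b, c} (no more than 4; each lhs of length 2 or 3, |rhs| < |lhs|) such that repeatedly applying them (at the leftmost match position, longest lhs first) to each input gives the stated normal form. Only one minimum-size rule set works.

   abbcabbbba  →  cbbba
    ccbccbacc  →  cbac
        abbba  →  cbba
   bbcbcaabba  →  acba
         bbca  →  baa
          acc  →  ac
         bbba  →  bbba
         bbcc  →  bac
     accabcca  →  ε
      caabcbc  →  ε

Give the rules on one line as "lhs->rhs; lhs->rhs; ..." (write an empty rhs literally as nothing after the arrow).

ab->c; bc->a; ca->; cc->c

  | abbcabbbba => cbcabbbba => caabbbba => abbbba => cbbba
  | ccbccbacc => cbccbacc => cacbacc => cbacc => cbac
  | abbba => cbba
  | bbcbcaabba => babcaabba => bccaabba => acaabba => aabba => acba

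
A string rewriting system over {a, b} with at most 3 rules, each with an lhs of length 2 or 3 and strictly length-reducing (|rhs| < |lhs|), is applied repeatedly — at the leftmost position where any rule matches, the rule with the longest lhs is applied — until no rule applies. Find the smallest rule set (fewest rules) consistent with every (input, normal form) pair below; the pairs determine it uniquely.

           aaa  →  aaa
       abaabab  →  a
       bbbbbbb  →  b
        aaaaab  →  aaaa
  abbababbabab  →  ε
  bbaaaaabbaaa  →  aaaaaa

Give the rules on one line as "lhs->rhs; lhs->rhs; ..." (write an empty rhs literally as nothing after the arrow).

ab->; bb->

  | aaa
  | abaabab => aabab => aab => a
  | bbbbbbb => bbbbb => bbb => b
  | aaaaab => aaaa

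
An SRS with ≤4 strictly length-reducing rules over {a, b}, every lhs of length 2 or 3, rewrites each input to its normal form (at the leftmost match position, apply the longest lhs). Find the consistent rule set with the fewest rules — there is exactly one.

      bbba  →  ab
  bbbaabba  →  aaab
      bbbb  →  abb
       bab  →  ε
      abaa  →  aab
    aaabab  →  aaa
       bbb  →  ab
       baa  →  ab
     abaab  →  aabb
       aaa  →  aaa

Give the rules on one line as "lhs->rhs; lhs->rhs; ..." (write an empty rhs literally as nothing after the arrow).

  | bbba => aba => ab
  | bbbaabba => abaabba => aabbba => aaaba => aaab
  | bbbb => abb
  | bab => ε

ba->b; baa->ab; bab->; bbb->ab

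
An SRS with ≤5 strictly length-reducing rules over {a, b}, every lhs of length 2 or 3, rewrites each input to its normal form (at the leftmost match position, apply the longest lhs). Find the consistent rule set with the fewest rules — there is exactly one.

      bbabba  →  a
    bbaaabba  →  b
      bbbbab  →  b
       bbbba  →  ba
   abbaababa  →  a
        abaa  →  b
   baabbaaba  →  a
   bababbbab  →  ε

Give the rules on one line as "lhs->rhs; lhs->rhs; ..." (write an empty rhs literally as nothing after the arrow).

aa->b; aaa->b; ab->; bb->a

  | bbabba => aabba => bbba => aba => a
  | bbaaabba => aaaabba => babba => bba => aa => b
  | bbbbab => abbab => bab => b
  | bbbba => abba => ba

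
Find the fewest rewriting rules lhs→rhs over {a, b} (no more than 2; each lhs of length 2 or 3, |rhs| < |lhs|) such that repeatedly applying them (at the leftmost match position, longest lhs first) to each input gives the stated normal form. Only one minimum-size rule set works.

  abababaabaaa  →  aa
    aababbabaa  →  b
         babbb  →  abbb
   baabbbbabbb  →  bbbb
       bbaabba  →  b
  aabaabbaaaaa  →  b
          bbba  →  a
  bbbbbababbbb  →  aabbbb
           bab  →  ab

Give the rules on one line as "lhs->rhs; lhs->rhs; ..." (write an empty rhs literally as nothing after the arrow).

aaa->b; ba->a

  | abababaabaaa => aababaabaaa => aaabaabaaa => bbaabaaa => baabaaa => aabaaa => aaaaa => baa => aa
  | aababbabaa => aaabbabaa => bbbabaa => bbabaa => babaa => abaa => aaa => b
  | babbb => abbb
  | baabbbbabbb => aabbbbabbb => aabbbabbb => aabbabbb => aababbb => aaabbb => bbbb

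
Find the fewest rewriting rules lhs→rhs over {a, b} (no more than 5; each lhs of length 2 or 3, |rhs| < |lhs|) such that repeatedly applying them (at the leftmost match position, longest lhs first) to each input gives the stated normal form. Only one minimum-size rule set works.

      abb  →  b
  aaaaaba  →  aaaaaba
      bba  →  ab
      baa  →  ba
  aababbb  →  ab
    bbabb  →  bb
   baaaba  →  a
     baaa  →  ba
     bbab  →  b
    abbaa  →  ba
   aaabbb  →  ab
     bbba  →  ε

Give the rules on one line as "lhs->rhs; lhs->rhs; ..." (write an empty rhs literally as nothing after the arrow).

  | abb => b
  | aaaaaba
  | bba => ab
  | baa => ba

abb->b; baa->ba; bab->; bba->ab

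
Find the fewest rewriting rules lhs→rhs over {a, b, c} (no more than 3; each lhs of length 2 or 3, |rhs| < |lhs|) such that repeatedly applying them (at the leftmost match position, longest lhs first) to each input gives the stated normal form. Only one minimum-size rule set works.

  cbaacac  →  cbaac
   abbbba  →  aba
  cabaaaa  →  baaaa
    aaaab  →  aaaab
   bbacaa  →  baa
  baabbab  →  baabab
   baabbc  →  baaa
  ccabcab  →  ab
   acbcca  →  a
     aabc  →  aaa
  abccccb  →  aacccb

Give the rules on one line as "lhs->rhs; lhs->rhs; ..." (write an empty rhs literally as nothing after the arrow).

bb->b; bc->a; ca->

  | cbaacac => cbaac
  | abbbba => abbba => abba => aba
  | cabaaaa => baaaa
  | aaaab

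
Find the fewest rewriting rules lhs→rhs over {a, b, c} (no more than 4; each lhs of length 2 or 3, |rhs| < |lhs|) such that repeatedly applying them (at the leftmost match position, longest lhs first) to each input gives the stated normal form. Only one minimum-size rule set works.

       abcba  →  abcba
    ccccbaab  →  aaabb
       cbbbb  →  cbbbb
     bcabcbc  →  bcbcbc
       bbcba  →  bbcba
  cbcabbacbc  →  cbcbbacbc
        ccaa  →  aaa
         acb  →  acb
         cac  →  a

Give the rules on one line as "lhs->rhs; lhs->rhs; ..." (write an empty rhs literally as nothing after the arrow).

baa->ab; ca->c; cc->a

  | abcba
  | ccccbaab => accbaab => aabaab => aaabb
  | cbbbb
  | bcabcbc => bcbcbc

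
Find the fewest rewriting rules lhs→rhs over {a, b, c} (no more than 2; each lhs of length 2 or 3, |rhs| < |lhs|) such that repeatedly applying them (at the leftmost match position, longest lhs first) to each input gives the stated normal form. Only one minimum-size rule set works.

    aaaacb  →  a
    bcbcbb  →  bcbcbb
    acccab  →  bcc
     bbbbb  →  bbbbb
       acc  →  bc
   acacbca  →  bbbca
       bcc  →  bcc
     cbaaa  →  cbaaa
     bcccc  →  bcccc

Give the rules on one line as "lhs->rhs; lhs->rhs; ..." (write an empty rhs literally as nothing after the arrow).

ab->; ac->b

  | aaaacb => aaabb => aab => a
  | bcbcbb
  | acccab => bccab => bcc
  | bbbbb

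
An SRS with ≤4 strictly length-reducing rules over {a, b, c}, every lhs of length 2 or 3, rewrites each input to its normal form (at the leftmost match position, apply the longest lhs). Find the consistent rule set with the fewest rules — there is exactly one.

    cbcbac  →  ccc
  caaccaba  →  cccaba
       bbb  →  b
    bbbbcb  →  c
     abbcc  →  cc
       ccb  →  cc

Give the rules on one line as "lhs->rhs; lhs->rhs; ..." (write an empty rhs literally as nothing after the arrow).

ac->c; bb->; cb->c

  | cbcbac => ccbac => ccac => ccc
  | caaccaba => caccaba => cccaba
  | bbb => b
  | bbbbcb => bbcb => cb => c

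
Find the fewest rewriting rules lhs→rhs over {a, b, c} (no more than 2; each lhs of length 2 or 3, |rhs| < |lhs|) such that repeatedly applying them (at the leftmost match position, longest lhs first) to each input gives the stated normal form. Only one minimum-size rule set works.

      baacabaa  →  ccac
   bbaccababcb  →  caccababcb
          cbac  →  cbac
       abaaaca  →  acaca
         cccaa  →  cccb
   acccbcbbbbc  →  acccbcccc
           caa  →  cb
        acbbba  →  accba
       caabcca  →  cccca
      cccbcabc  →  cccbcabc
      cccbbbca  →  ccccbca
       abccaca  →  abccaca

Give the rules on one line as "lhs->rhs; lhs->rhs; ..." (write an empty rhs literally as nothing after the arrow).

aa->b; bb->c

  | baacabaa => bbcabaa => ccabaa => ccabb => ccac
  | bbaccababcb => caccababcb
  | cbac
  | abaaaca => abbaca => acaca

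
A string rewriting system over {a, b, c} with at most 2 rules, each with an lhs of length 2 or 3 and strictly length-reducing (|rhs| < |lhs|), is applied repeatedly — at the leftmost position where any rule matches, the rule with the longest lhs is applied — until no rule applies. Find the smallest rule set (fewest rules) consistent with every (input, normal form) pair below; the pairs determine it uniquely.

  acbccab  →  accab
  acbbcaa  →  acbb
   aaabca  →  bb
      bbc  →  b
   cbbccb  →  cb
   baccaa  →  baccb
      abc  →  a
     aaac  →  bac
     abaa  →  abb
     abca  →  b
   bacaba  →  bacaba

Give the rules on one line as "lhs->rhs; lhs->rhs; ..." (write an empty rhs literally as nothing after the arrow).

aa->b; bc->

  | acbccab => accab
  | acbbcaa => acbaa => acbb
  | aaabca => babca => baa => bb
  | bbc => b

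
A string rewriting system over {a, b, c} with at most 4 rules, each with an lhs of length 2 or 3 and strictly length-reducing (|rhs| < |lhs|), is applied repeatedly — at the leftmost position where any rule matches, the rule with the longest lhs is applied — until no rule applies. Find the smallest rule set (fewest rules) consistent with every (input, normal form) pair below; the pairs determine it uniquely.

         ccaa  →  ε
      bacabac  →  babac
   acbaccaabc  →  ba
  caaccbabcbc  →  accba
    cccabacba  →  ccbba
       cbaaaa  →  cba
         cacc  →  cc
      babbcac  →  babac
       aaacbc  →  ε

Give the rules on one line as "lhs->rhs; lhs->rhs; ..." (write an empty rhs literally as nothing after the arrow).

aa->a; acb->b; bc->; ca->

  | ccaa => ca => ε
  | bacabac => babac
  | acbaccaabc => baccaabc => bacabc => babc => ba
  | caaccbabcbc => accbabcbc => accbabc => accba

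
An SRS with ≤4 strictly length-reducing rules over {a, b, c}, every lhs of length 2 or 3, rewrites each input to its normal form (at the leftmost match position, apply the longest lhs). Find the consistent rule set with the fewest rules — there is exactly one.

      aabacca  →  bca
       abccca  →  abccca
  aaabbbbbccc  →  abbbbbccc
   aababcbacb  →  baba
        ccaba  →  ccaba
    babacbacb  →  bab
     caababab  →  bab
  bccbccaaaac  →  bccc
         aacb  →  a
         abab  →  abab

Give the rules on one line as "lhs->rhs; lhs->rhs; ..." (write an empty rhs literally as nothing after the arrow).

aa->; acc->c; cb->a

  | aabacca => bacca => bca
  | abccca
  | aaabbbbbccc => abbbbbccc
  | aababcbacb => babcbacb => babaacb => babcb => baba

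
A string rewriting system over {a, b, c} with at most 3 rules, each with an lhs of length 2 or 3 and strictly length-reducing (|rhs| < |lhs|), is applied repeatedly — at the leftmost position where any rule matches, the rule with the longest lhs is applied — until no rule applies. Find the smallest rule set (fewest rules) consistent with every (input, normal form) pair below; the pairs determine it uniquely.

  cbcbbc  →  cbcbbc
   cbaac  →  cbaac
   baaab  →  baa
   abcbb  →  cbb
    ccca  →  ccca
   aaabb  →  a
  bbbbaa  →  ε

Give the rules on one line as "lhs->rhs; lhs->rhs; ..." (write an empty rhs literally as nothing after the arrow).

ab->; bba->

  | cbcbbc
  | cbaac
  | baaab => baa
  | abcbb => cbb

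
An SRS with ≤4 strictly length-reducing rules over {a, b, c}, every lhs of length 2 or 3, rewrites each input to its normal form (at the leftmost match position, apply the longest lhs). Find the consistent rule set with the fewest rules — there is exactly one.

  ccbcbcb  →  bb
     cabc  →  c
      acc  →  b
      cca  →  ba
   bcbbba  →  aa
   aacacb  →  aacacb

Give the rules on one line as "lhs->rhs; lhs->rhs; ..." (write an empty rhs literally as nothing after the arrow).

ab->b; bbb->a; bc->; cc->b

  | ccbcbcb => bbcbcb => bbcb => bb
  | cabc => cbc => c
  | acc => ab => b
  | cca => ba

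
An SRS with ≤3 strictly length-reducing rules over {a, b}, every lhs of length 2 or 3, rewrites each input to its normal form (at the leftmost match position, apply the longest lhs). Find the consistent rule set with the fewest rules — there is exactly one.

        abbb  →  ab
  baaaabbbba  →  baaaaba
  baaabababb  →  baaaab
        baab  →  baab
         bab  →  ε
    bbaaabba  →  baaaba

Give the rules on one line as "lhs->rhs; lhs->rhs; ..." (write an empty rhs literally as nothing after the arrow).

  | abbb => abb => ab
  | baaaabbbba => baaaabbba => baaaabba => baaaaba
  | baaabababb => baaaabb => baaaab
  | baab

bab->; bb->b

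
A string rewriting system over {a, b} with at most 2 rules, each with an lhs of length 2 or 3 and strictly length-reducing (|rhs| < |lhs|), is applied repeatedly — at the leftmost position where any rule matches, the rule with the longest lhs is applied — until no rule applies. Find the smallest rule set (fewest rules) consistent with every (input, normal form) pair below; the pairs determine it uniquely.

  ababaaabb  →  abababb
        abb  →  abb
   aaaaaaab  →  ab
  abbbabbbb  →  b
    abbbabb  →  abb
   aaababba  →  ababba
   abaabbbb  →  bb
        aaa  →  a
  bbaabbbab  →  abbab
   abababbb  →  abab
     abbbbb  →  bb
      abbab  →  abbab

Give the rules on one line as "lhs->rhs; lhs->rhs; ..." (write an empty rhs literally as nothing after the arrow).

  | ababaaabb => abababb
  | abb
  | aaaaaaab => aaaaab => aaab => ab
  | abbbabbbb => aaabbbb => abbbb => aab => b

aa->; bbb->a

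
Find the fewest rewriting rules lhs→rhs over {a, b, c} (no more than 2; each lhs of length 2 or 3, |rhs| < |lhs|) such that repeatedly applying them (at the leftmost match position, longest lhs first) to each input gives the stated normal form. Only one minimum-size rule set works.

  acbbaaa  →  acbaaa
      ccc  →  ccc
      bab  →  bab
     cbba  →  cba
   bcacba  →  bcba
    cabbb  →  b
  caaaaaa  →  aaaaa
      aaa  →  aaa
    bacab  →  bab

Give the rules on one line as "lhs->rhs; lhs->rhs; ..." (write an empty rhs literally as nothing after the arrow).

bb->b; ca->

  | acbbaaa => acbaaa
  | ccc
  | bab
  | cbba => cba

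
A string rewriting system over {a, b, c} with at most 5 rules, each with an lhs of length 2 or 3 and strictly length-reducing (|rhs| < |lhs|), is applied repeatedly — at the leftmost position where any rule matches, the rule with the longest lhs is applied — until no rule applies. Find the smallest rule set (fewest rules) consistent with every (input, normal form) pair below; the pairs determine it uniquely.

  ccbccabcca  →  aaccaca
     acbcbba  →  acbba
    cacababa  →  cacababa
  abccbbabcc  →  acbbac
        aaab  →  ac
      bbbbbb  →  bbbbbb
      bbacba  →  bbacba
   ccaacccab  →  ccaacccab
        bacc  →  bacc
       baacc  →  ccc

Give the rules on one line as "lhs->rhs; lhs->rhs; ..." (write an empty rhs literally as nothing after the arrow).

  | ccbccabcca => aaccabcca => aaccaca
  | acbcbba => acbba
  | cacababa
  | abccbbabcc => acbbabcc => acbbac

aab->c; baa->c; bc->; ccb->aa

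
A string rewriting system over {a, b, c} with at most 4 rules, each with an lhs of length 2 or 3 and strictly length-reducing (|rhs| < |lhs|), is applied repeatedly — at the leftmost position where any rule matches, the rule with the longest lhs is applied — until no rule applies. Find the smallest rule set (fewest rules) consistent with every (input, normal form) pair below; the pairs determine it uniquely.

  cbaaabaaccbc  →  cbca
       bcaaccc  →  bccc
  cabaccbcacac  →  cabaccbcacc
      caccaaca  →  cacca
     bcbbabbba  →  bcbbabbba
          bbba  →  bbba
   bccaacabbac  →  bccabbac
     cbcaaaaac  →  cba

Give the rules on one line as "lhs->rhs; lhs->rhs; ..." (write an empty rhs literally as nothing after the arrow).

  | cbaaabaaccbc => cbaaabcbc => cbaacabc => cbabc => cbca
  | bcaaccc => bccc
  | cabaccbcacac => cabaccbcacc
  | caccaaca => cacca

aac->; abc->ca; aca->ac; caa->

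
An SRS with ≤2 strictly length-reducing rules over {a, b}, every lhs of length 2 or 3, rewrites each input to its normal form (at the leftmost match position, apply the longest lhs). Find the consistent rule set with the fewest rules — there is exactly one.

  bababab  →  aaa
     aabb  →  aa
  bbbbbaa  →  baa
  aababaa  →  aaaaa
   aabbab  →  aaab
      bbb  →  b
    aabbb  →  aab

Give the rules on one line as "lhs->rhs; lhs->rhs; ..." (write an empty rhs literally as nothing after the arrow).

  | bababab => aabab => aaa
  | aabb => aa
  | bbbbbaa => bbbaa => baa
  | aababaa => aaaaa

bab->a; bb->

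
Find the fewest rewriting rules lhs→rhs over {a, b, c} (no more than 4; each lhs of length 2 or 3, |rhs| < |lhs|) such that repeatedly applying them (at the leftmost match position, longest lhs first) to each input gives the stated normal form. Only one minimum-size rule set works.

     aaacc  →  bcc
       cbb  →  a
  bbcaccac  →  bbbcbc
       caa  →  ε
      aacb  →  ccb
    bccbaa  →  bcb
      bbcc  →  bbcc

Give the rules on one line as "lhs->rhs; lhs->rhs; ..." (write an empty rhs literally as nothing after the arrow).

  | aaacc => cacc => bcc
  | cbb => a
  | bbcaccac => bbbccac => bbbcbc
  | caa => ba => ε

aa->c; ba->; ca->b; cbb->a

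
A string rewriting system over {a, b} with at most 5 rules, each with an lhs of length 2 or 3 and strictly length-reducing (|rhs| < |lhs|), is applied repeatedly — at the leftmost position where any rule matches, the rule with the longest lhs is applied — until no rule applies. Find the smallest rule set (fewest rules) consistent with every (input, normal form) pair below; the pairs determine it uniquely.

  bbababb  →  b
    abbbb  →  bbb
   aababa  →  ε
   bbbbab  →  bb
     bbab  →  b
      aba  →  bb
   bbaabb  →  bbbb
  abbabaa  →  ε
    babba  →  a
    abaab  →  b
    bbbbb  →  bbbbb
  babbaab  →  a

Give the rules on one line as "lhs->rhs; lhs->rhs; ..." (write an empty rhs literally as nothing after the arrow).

  | bbababb => abbabb => babb => abb => b
  | abbbb => bbb
  | aababa => abbba => bba => ab => ε
  | bbbbab => bbabb => abbb => bb

ab->; aba->bb; ba->a; bba->ab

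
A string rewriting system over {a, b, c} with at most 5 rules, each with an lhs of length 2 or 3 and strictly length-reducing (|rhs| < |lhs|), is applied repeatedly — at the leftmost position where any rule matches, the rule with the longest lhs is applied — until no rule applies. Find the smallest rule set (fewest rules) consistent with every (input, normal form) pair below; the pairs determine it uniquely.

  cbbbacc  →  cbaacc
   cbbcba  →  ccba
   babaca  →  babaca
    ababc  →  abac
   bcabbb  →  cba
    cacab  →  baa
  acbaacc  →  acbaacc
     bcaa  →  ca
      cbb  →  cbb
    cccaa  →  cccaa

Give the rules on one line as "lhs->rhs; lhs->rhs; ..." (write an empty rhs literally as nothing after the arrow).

bbb->ba; bc->c; bca->c; cab->ba

  | cbbbacc => cbaacc
  | cbbcba => cbcba => ccba
  | babaca
  | ababc => abac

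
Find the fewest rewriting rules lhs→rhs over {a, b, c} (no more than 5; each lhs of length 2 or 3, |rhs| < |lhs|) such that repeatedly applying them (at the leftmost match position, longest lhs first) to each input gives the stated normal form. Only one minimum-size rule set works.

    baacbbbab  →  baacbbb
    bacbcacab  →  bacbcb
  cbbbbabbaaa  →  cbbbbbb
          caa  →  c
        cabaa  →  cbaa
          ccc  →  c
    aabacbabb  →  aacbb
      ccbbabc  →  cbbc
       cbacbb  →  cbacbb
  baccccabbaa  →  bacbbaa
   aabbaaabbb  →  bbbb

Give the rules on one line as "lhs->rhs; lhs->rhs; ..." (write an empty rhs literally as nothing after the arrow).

aaa->b; ab->; ca->c; cc->c

  | baacbbbab => baacbbb
  | bacbcacab => bacbccab => bacbcab => bacbcb
  | cbbbbabbaaa => cbbbbbaaa => cbbbbbb
  | caa => ca => c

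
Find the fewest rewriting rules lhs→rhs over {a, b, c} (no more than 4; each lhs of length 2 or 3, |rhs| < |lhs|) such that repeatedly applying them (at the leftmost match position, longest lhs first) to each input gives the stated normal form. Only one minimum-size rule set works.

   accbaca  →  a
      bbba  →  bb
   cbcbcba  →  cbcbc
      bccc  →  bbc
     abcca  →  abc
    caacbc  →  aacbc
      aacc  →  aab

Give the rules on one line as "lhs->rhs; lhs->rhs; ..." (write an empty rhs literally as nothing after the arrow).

ba->; ca->a; cc->b; cca->c

  | accbaca => abbaca => abca => aba => a
  | bbba => bb
  | cbcbcba => cbcbc
  | bccc => bbc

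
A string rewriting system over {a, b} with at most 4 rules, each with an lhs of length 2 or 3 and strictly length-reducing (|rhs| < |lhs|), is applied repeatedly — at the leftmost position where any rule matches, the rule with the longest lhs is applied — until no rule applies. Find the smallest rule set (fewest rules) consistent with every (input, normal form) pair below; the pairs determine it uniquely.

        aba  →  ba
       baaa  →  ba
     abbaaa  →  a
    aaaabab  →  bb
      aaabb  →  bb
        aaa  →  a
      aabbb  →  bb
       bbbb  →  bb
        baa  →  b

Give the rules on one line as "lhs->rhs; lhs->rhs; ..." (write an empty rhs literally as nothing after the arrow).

aa->; ab->b; bba->a; bbb->bb

  | aba => ba
  | baaa => ba
  | abbaaa => bbaaa => aaa => a
  | aaaabab => aabab => bab => bb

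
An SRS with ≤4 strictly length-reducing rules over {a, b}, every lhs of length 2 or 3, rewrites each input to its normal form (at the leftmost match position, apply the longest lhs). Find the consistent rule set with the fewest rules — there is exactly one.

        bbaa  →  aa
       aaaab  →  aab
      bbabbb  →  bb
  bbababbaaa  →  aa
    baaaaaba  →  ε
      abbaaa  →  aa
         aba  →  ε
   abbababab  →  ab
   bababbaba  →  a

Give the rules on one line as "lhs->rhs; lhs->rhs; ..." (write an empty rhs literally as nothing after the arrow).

aaa->a; aba->; baa->aa; bbb->ba

  | bbaa => baa => aa
  | aaaab => aab
  | bbabbb => bbaba => bb
  | bbababbaaa => bbbbaaa => babaaa => baa => aa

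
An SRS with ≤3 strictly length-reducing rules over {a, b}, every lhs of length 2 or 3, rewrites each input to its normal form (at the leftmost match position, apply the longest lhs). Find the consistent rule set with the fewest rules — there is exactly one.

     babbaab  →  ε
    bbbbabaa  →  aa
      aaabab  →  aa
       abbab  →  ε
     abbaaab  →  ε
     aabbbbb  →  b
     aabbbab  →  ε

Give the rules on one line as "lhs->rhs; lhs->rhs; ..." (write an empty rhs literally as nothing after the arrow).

  | babbaab => bbbaab => baab => bab => bb => ε
  | bbbbabaa => bbabaa => abaa => aa
  | aaabab => aaab => aa
  | abbab => bab => bb => ε

ab->; ba->b; bb->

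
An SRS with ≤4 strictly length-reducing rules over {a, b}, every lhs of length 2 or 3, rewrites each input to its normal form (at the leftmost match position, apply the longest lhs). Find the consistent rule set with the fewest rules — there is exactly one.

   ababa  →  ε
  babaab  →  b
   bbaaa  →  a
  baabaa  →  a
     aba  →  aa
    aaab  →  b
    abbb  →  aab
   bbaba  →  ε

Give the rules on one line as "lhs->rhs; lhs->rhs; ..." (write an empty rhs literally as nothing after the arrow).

  | ababa => aaba => aaa => ε
  | babaab => abaab => aaab => b
  | bbaaa => aaaa => a
  | baabaa => aabaa => aaaa => a

aaa->; ba->a; bb->a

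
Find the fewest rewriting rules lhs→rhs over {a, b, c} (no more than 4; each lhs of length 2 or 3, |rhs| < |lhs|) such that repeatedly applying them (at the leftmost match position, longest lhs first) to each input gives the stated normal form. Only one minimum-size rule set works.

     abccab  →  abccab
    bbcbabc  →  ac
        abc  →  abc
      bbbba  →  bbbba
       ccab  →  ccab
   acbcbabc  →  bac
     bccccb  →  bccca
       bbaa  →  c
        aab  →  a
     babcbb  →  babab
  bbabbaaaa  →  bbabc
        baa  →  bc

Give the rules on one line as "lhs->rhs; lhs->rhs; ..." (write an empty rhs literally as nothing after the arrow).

aa->c; bbc->c; caa->bc; cb->a

  | abccab
  | bbcbabc => cbabc => aabc => cbc => ac
  | abc
  | bbbba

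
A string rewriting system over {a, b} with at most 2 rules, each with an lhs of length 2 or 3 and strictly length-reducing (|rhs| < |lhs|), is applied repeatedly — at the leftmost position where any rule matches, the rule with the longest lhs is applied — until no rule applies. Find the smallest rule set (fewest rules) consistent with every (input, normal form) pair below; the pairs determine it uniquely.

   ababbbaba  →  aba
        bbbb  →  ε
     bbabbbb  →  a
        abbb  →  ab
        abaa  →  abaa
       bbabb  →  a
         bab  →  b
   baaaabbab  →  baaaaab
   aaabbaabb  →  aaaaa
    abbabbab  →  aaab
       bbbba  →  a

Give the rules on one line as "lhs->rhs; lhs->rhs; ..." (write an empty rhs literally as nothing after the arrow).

bab->b; bb->

  | ababbbaba => abbbaba => ababa => aba
  | bbbb => bb => ε
  | bbabbbb => abbbb => abb => a
  | abbb => ab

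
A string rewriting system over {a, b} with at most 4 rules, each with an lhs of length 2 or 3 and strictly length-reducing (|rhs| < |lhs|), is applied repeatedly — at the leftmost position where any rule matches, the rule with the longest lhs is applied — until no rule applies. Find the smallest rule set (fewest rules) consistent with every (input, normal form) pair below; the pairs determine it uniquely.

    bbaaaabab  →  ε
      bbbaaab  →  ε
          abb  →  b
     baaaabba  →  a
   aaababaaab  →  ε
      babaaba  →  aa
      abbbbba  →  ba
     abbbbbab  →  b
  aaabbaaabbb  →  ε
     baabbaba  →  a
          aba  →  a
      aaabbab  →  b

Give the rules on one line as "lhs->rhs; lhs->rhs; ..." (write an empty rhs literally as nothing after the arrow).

  | bbaaaabab => aaaaabab => aaabab => abab => ab => ε
  | bbbaaab => abaaab => aaab => ab => ε
  | abb => b
  | baaaabba => baabba => bbba => aba => a

aab->b; ab->; bb->a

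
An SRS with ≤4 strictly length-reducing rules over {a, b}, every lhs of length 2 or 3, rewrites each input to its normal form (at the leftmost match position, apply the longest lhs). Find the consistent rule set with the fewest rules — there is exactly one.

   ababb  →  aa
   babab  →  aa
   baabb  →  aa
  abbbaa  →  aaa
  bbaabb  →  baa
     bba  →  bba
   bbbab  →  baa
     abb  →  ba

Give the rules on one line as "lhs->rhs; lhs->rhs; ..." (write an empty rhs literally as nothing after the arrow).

ab->a; abb->ba; bab->a; bbb->ba

  | ababb => aabb => aba => aa
  | babab => aab => aa
  | baabb => baba => aa
  | abbbaa => babaa => aaa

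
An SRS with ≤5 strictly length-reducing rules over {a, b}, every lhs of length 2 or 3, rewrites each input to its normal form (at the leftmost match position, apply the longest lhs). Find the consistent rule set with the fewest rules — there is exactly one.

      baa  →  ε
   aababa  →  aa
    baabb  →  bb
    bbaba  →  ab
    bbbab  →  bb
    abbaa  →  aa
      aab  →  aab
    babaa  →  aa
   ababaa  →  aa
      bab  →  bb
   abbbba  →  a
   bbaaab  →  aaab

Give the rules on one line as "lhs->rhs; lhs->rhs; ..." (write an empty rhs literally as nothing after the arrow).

  | baa => ε
  | aababa => aabba => aa
  | baabb => bb
  | bbaba => aba => ab

abb->; ba->b; baa->; bba->a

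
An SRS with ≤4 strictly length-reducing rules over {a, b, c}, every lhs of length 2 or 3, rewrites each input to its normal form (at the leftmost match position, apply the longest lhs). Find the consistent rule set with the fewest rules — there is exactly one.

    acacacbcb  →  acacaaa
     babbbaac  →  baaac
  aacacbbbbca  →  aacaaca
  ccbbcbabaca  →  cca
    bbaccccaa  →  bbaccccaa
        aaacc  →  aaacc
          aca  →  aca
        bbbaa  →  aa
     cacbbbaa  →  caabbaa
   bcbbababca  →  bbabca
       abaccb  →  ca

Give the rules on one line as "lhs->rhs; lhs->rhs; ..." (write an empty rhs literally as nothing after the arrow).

  | acacacbcb => acacaacb => acacaaa
  | babbbaac => baaac
  | aacacbbbbca => aacaabbbca => aacaaca
  | ccbbcbabaca => cabcbabaca => cabaabaca => cabaca => cca

aba->; bbb->; cb->a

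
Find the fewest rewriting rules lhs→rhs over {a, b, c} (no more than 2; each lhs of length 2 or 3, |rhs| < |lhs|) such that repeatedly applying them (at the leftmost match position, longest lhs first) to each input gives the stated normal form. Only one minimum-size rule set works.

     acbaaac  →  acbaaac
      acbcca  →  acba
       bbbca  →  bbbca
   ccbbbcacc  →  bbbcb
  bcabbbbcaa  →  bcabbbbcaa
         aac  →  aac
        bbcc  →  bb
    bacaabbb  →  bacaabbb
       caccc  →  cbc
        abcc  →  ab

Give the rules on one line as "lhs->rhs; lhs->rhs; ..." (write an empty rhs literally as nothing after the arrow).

  | acbaaac
  | acbcca => acba
  | bbbca
  | ccbbbcacc => bbbcacc => bbbcb

acc->b; cc->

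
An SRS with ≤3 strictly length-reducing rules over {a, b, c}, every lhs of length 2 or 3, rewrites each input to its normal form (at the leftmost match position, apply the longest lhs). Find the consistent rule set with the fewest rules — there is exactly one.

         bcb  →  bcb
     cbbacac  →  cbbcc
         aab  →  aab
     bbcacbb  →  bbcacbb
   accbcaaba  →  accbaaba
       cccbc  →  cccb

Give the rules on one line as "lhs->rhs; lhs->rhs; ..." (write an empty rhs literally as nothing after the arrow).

aca->c; cbc->cb

  | bcb
  | cbbacac => cbbcc
  | aab
  | bbcacbb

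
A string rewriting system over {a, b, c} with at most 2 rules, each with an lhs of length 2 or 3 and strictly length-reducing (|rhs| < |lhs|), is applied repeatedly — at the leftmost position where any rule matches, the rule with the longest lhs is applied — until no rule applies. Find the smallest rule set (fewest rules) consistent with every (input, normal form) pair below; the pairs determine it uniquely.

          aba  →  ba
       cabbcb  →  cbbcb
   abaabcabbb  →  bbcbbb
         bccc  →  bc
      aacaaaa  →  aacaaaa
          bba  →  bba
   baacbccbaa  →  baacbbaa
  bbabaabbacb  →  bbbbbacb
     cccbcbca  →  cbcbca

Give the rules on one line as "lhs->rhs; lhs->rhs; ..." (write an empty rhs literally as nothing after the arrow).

  | aba => ba
  | cabbcb => cbbcb
  | abaabcabbb => baabcabbb => babcabbb => bbcabbb => bbcbbb
  | bccc => bc

ab->b; cc->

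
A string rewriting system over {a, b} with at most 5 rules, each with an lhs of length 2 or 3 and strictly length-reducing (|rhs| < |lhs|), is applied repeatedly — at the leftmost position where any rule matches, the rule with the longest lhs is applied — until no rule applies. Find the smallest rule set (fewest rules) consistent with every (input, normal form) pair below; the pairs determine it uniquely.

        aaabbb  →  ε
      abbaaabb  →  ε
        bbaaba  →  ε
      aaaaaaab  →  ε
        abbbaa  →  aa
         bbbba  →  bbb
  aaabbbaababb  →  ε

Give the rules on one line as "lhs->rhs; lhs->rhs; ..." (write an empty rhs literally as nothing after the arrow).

  | aaabbb => aabbb => abbb => abb => ab => ε
  | abbaaabb => abaaabb => aaabb => aabb => abb => ab => ε
  | bbaaba => baba => ba => ε
  | aaaaaaab => aaaaaab => aaaaab => aaaab => aaab => aab => ab => ε

aab->ab; ab->; abb->ab; ba->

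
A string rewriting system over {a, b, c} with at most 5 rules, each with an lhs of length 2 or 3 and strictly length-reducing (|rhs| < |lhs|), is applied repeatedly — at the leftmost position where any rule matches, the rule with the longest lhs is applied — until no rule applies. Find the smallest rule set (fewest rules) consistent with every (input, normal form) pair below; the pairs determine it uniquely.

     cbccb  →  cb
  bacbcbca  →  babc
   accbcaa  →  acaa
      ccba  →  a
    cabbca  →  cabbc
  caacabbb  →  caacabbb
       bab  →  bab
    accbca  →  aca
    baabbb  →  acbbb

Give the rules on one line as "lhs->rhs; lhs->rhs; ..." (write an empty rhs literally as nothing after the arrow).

baa->ac; bca->bc; cbc->; ccb->

  | cbccb => cb
  | bacbcbca => babca => babc
  | accbcaa => acaa
  | ccba => a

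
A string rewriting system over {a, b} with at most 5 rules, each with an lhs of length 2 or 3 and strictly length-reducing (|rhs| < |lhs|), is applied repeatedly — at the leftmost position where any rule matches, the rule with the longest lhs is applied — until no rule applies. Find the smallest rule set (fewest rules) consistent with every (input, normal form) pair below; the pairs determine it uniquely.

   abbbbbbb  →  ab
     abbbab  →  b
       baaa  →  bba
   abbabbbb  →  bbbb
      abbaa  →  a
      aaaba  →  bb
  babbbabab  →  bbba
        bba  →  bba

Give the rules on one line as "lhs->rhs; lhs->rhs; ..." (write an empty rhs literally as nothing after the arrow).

aa->b; aba->; abb->ab; bab->ba

  | abbbbbbb => abbbbbb => abbbbb => abbbb => abbb => abb => ab
  | abbbab => abbab => abab => b
  | baaa => bba
  | abbabbbb => ababbbb => bbbb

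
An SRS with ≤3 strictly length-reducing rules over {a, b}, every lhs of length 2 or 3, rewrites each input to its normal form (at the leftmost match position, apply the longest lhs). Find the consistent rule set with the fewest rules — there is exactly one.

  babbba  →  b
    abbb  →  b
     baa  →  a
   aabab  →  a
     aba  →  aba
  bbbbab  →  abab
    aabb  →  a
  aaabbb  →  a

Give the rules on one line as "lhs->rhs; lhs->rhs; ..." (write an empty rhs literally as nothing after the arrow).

aa->b; bb->a; bbb->a

  | babbba => baaa => bba => aa => b
  | abbb => aa => b
  | baa => bb => a
  | aabab => bbab => aab => bb => a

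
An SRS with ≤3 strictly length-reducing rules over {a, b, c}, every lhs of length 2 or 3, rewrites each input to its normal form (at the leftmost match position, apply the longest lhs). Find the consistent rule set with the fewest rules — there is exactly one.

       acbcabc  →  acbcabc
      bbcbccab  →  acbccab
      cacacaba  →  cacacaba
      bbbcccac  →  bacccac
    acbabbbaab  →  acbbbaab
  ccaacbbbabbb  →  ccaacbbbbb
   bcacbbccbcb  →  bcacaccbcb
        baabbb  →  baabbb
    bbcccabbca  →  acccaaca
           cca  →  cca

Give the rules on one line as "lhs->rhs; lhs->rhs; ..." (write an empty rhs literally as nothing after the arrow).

bab->b; bbc->ac

  | acbcabc
  | bbcbccab => acbccab
  | cacacaba
  | bbbcccac => bacccac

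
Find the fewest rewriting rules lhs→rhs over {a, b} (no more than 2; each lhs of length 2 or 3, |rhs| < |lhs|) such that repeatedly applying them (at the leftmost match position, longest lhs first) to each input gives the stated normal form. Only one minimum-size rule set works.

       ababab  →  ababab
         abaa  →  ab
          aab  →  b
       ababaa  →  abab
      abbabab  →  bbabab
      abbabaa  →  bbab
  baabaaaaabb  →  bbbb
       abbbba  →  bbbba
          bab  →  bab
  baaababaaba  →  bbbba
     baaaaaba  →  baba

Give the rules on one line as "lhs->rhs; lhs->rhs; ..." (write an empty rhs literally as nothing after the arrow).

  | ababab
  | abaa => ab
  | aab => b
  | ababaa => abab

aa->; abb->bb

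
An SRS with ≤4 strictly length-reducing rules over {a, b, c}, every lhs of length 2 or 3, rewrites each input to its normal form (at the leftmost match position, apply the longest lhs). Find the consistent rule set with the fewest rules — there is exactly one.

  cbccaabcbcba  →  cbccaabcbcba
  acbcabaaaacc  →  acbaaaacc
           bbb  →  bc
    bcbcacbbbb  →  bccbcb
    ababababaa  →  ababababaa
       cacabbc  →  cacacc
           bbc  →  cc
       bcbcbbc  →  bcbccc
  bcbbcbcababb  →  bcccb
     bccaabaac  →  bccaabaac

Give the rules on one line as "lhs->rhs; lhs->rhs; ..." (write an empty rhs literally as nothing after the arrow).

  | cbccaabcbcba
  | acbcabaaaacc => acbaaaacc
  | bbb => bc
  | bcbcacbbbb => bccbbbb => bccbcb

bac->b; bb->c; bbb->bc; bca->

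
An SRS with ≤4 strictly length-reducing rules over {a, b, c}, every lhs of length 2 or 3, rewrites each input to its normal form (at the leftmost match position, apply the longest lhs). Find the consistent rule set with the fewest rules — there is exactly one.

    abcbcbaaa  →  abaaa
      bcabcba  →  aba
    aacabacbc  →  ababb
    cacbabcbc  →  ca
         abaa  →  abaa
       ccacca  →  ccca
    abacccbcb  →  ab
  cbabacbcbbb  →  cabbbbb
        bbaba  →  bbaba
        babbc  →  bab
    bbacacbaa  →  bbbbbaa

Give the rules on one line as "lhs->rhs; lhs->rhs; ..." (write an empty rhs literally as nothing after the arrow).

ac->b; bc->; cb->c

  | abcbcbaaa => abcbaaa => abaaa
  | bcabcba => abcba => aba
  | aacabacbc => ababacbc => ababbbc => ababb
  | cacbabcbc => cbbabcbc => cbabcbc => cabcbc => cabc => ca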